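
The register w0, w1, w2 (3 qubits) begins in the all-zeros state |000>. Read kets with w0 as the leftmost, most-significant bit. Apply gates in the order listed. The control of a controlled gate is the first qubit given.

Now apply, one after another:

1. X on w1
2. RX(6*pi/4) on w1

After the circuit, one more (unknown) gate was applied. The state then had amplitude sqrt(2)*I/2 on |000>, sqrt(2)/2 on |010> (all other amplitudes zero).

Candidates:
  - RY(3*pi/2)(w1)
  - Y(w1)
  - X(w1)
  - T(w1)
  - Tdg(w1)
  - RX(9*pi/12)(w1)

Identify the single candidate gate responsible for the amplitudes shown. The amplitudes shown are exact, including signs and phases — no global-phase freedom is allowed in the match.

The applied gate was Y(w1).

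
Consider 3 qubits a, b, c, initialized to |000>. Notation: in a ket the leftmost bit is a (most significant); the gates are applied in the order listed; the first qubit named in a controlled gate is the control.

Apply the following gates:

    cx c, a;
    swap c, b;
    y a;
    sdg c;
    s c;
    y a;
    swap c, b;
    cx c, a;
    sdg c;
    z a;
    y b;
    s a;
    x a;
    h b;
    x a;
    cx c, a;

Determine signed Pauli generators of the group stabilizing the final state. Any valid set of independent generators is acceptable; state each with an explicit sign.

The stabilizer group can be generated by -IXI, +ZII, +IIZ, among other valid generating sets.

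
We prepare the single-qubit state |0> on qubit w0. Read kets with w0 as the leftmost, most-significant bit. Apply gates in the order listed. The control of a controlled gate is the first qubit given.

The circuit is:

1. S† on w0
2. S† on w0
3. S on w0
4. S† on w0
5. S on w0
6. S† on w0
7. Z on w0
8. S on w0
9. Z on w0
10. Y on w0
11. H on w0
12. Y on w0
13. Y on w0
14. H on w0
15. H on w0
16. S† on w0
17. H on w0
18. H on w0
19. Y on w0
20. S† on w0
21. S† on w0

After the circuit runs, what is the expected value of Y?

The expectation value of Y is -1.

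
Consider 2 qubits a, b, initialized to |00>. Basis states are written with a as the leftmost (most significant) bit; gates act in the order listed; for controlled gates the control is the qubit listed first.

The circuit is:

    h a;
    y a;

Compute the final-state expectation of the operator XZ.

The expectation value of XZ is -1.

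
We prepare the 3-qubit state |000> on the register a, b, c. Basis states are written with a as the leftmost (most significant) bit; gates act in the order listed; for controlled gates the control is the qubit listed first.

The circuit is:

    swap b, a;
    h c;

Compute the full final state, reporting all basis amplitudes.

After the circuit, the state carries amplitude sqrt(2)/2 on |000>, sqrt(2)/2 on |001>, and 0 on every other basis state.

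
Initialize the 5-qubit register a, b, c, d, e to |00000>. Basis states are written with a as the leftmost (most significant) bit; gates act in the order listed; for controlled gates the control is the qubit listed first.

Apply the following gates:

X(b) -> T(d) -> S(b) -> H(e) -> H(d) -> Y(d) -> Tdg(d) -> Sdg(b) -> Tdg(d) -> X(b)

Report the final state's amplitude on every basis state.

The resulting statevector has amplitude -I/2 on |00000>, -I/2 on |00001>, 1/2 on |00010>, 1/2 on |00011>, and 0 on every other basis state.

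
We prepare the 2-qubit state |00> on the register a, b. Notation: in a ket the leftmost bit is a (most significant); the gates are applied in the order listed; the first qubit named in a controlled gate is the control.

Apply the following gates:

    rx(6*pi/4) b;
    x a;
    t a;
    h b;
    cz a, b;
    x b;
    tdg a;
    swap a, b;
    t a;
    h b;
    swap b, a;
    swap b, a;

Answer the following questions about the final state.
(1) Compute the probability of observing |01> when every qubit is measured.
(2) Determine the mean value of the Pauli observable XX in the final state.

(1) The probability of measuring |01> is 1/4. Key observation: the block from step 11 through step 12 cancels to the identity and can be dropped.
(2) In the final state, XX has expectation -sqrt(2)/2.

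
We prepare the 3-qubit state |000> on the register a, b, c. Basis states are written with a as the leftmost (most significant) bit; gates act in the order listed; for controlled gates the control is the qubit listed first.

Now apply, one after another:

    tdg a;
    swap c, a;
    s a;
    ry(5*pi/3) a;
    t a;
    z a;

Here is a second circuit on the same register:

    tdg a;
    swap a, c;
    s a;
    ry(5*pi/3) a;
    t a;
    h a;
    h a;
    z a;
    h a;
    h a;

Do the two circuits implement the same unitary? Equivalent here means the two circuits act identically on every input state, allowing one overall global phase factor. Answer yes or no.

Yes, they are equivalent — the unitaries differ by at most a global phase.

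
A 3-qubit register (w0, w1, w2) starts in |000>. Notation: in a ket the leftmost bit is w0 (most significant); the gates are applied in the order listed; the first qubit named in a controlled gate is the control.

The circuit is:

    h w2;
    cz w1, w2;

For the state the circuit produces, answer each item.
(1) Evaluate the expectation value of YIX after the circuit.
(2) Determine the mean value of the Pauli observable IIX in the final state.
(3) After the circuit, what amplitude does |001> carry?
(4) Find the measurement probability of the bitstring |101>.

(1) In the final state, YIX has expectation 0.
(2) The expectation value of IIX is 1.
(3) |001> carries amplitude sqrt(2)/2 in the final state.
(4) Outcome |101> occurs with probability 0.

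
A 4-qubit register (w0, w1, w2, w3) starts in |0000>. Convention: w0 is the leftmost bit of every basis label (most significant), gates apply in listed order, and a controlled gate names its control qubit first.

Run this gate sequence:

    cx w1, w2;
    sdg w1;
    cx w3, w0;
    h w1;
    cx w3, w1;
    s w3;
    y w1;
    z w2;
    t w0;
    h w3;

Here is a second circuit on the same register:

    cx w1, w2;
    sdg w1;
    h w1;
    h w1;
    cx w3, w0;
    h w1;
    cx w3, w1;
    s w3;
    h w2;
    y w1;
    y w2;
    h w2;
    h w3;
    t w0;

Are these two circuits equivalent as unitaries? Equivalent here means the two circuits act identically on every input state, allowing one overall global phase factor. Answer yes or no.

No — the two circuits implement different unitaries, even allowing a global phase.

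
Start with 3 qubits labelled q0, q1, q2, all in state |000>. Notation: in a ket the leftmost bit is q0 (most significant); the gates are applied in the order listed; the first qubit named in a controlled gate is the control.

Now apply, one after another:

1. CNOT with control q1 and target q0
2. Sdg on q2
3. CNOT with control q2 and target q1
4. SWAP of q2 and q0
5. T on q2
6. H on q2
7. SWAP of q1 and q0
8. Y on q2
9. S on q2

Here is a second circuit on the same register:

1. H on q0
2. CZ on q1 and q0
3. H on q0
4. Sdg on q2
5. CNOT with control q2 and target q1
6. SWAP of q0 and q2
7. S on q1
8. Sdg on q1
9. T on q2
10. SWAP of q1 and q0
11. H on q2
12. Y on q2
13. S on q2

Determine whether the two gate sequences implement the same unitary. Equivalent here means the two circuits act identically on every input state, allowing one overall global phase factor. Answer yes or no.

Yes, they are equivalent — the unitaries differ by at most a global phase.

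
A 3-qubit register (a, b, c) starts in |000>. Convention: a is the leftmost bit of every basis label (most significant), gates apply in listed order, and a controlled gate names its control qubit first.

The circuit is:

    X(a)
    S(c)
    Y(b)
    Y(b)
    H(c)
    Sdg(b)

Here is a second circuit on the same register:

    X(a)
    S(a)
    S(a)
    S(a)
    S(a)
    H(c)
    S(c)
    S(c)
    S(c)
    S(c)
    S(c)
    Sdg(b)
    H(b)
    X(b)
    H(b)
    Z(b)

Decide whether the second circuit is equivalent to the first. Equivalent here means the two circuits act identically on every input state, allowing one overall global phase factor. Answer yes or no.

No: there is an input state on which the two circuits produce genuinely different outputs (not merely differing by a phase).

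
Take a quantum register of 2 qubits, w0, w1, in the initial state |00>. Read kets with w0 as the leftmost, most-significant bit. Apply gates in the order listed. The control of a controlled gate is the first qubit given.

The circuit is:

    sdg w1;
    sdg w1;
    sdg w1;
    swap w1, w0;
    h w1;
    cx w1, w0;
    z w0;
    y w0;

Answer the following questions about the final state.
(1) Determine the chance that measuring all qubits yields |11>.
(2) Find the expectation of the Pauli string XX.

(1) The probability of measuring |11> is 0.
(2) The observable XX averages to 1.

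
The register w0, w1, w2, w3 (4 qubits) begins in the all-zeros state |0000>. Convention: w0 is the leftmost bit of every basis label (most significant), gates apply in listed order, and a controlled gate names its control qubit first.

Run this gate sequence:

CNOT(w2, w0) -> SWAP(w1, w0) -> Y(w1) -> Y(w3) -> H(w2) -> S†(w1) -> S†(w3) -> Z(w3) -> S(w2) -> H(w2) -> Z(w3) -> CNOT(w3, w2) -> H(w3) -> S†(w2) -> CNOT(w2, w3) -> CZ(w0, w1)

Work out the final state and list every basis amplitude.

After the circuit, the state carries amplitude sqrt(2)*(1 - I)/4 on |0100>, sqrt(2)*(-1 + I)/4 on |0101>, sqrt(2)*(-1 + I)/4 on |0110>, sqrt(2)*(1 - I)/4 on |0111>, and 0 on every other basis state.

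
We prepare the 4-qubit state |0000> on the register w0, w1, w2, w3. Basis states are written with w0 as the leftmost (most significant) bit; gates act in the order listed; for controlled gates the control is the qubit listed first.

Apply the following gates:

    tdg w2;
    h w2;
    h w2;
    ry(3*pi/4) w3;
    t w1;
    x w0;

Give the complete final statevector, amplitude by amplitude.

The final amplitudes are sqrt(2 - sqrt(2))/2 on |1000>, sqrt(sqrt(2) + 2)/2 on |1001>, and 0 on every other basis state. Key observation: gates 2-3 undo each other exactly, leaving only the rest of the circuit to track.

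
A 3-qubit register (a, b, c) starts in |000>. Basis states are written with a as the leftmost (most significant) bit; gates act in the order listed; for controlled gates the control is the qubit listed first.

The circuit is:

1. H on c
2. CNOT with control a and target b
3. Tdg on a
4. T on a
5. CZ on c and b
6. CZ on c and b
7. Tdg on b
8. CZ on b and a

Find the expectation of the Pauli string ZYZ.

The expectation value of ZYZ is 0. Key observation: gates 5-6 undo each other exactly, leaving only the rest of the circuit to track.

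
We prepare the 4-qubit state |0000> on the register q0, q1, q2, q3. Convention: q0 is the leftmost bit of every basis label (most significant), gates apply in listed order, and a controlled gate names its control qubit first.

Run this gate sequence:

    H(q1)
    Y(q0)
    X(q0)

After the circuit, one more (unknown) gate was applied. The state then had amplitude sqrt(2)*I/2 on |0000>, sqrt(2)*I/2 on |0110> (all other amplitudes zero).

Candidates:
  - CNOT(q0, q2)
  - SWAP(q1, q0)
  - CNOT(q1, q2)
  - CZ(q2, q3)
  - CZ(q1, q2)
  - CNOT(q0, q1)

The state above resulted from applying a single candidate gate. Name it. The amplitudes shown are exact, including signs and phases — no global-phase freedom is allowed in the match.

The unique candidate consistent with the amplitudes is CNOT(q1, q2).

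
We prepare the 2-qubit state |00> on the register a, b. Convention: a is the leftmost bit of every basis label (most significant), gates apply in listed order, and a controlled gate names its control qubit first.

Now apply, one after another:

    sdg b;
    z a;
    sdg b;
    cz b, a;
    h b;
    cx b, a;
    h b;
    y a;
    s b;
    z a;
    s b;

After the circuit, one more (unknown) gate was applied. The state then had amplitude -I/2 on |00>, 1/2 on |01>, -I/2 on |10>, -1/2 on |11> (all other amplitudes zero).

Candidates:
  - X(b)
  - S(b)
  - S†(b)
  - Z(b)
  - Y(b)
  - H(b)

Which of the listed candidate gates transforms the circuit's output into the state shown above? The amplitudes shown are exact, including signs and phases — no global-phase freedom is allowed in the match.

The unique candidate consistent with the amplitudes is S(b).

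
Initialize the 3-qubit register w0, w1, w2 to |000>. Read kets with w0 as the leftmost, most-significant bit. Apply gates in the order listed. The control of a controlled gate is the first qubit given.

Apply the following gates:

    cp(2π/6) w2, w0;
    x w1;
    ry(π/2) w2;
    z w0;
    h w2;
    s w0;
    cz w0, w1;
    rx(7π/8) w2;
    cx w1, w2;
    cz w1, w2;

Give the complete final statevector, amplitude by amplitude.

After the circuit, the state carries amplitude -I*cos(pi/16) on |010>, -sin(pi/16) on |011>, and 0 on every other basis state.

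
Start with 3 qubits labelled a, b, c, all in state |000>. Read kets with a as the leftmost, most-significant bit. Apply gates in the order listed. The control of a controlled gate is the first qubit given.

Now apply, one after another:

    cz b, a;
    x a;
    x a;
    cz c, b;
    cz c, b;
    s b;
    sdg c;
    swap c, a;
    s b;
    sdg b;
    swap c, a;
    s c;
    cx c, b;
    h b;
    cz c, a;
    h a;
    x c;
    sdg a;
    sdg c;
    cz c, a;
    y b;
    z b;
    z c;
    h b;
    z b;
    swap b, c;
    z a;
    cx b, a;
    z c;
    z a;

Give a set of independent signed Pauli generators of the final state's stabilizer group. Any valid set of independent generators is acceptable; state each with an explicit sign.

The final state is stabilized by the group generated by -YII, -IZI, +IIZ; other independent generating sets are equally valid.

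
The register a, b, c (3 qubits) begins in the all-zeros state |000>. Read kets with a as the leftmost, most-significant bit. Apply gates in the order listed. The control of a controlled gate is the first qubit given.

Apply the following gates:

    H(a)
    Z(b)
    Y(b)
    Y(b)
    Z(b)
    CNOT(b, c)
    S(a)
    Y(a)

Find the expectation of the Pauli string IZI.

In the final state, IZI has expectation 1. Key observation: the block from step 2 through step 5 cancels to the identity and can be dropped.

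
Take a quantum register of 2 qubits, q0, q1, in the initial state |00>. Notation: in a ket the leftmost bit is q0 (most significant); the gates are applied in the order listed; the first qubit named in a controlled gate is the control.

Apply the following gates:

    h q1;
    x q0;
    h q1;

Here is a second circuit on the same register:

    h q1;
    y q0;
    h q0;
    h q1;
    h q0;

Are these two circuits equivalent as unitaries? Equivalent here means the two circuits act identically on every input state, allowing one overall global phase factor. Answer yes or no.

No, they are not equivalent — no single phase factor reconciles the two unitaries.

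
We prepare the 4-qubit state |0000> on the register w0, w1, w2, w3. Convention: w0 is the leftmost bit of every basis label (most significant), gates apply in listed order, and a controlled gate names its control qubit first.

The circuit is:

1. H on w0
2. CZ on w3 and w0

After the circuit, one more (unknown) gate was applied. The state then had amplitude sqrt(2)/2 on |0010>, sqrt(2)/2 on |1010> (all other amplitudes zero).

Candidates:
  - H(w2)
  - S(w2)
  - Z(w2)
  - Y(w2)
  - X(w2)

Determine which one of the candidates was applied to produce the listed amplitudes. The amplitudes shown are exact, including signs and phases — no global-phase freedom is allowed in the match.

The unique candidate consistent with the amplitudes is X(w2).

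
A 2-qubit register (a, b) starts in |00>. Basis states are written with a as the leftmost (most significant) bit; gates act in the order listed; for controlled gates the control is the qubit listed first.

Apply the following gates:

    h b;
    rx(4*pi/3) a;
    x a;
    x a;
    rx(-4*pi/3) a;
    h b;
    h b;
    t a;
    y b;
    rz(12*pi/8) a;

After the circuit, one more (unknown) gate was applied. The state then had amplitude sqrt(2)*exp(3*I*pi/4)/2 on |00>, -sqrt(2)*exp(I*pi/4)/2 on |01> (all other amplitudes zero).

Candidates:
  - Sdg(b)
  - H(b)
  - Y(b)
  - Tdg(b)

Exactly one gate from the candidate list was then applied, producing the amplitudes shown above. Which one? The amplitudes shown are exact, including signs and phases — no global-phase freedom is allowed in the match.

It was Sdg(b) that produced the state shown. Key observation: steps 1-6 multiply out to the identity, so the circuit reduces to the remaining gates.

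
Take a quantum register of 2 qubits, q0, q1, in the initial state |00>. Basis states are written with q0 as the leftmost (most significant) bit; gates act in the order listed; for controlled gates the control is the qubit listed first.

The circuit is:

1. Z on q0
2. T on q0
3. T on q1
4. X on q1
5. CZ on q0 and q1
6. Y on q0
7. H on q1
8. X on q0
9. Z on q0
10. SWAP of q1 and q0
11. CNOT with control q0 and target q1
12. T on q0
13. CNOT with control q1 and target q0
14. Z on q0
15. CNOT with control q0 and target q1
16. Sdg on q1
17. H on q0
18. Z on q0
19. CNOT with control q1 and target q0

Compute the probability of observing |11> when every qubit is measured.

Outcome |11> occurs with probability 1/4.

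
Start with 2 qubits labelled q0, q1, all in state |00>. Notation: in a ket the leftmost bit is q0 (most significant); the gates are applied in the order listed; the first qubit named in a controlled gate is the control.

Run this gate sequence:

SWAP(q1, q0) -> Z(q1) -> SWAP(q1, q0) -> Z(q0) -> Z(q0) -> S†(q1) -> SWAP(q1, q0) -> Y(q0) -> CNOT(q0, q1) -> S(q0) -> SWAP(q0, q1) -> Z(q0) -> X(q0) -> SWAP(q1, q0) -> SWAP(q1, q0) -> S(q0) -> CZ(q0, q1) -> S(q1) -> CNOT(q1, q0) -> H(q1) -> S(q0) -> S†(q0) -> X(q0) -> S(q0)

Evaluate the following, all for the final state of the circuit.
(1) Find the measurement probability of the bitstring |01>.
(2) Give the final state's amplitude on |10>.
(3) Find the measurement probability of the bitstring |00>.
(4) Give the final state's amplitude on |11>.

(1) Outcome |01> occurs with probability 1/2.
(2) The final state's coefficient on |10> equals 0.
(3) Outcome |00> occurs with probability 1/2.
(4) |11> carries amplitude 0 in the final state.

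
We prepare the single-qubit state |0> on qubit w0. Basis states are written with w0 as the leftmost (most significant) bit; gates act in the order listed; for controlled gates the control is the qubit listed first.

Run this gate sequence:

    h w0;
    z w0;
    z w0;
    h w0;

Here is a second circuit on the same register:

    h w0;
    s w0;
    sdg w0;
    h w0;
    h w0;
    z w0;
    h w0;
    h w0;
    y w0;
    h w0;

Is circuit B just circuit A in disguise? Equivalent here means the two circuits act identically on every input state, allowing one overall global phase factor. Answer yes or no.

No — the two circuits implement different unitaries, even allowing a global phase.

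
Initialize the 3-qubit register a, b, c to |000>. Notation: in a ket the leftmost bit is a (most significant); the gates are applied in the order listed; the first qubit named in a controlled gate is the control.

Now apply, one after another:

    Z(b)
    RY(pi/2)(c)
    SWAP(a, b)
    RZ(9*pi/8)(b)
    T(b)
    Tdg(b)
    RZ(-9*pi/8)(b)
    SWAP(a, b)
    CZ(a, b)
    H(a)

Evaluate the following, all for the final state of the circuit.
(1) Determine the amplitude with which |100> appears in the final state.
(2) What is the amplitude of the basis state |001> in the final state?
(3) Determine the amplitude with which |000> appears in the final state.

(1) The final state's coefficient on |100> equals 1/2.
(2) |001> carries amplitude 1/2 in the final state.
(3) The final state's coefficient on |000> equals 1/2.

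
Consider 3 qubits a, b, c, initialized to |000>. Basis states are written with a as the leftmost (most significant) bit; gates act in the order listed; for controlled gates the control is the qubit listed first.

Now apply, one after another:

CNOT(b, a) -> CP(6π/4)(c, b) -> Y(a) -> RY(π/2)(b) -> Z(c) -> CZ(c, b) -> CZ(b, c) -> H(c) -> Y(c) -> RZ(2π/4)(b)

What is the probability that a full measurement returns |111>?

The probability of measuring |111> is 1/4.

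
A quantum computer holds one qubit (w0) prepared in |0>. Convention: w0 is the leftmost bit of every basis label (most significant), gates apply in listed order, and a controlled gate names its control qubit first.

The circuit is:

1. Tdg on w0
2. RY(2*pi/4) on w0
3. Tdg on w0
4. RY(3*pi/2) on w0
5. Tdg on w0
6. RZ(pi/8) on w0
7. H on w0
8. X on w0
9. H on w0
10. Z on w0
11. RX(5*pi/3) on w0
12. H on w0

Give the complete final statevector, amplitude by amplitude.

The resulting statevector has amplitude -sqrt(6)*I*exp(I*pi/16)/8 + sqrt(6)*exp(-5*I*pi/16)/8 - sqrt(2)*I*exp(-3*I*pi/16)/8 + sqrt(6)*exp(-I*pi/16)/8 + sqrt(2)*exp(I*pi/16)/8 + sqrt(2)*I*exp(-5*I*pi/16)/8 - sqrt(6)*exp(-3*I*pi/16)/8 + sqrt(2)*I*exp(-I*pi/16)/8 on |0>, sqrt(6)*exp(-5*I*pi/16)/8 - sqrt(2)*I*exp(-I*pi/16)/8 + sqrt(6)*exp(-3*I*pi/16)/8 - sqrt(2)*I*exp(-3*I*pi/16)/8 - sqrt(2)*I*exp(-5*I*pi/16)/8 + sqrt(6)*exp(-I*pi/16)/8 + sqrt(2)*exp(I*pi/16)/8 + sqrt(6)*I*exp(I*pi/16)/8 on |1>.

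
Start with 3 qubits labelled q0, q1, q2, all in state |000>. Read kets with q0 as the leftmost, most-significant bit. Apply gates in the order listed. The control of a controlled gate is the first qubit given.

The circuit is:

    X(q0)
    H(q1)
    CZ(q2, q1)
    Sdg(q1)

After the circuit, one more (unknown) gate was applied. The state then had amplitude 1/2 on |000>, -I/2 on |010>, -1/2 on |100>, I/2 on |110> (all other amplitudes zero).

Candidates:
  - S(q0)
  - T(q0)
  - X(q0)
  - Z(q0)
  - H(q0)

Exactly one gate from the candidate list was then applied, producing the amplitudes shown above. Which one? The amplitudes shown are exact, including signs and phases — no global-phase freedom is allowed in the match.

The applied gate was H(q0).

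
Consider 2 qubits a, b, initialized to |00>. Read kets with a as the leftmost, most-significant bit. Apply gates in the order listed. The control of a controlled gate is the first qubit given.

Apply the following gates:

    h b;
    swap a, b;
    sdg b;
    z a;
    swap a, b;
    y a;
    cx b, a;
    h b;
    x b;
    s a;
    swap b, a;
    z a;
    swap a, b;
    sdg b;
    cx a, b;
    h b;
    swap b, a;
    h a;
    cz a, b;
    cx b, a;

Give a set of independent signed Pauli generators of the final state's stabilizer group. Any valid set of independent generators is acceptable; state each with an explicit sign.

The stabilizer group can be generated by -YI, -IY, among other valid generating sets.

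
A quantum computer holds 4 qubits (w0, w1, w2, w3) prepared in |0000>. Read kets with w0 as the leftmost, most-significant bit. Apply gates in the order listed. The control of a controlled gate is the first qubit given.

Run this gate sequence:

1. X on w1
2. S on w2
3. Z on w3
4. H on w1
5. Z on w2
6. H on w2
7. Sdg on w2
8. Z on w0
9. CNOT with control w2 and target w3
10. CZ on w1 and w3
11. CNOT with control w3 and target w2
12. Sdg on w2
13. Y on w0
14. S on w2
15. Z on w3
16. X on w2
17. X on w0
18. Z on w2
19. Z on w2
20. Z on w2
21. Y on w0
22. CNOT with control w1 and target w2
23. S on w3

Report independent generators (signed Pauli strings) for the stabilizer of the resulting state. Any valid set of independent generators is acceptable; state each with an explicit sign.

The final state is stabilized by the group generated by -IXXZ, +IIZX, -ZIII, -IZZI; other independent generating sets are equally valid.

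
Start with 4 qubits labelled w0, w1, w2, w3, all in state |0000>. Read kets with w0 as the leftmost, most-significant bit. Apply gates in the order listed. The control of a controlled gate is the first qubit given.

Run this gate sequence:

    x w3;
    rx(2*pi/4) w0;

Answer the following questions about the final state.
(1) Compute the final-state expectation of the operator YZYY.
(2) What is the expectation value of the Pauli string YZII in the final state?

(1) The observable YZYY averages to 0.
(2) In the final state, YZII has expectation -1.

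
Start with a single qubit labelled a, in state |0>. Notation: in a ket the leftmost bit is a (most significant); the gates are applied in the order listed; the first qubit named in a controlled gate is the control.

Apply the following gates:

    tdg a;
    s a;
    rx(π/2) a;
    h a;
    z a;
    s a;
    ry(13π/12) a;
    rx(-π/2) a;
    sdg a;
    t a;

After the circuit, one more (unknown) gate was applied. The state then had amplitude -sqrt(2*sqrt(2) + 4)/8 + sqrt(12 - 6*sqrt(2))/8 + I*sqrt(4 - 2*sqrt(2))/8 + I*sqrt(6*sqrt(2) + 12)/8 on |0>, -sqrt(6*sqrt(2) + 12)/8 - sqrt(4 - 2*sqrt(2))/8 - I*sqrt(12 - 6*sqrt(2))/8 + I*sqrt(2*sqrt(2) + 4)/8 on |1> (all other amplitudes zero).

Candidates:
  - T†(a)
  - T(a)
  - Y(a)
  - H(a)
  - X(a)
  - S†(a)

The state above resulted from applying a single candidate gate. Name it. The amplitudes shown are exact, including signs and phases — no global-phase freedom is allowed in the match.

The applied gate was T†(a).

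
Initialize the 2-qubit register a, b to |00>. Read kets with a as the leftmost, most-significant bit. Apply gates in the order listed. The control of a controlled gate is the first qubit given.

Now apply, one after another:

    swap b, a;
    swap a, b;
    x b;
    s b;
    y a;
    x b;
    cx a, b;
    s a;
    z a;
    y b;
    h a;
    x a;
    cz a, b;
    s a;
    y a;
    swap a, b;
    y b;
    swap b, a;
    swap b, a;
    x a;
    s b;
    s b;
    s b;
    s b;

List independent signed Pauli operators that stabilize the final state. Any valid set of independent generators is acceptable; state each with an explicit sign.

The final state is stabilized by the group generated by -IY, -ZI; other independent generating sets are equally valid. Key observation: steps 21-24 multiply out to the identity, so the circuit reduces to the remaining gates.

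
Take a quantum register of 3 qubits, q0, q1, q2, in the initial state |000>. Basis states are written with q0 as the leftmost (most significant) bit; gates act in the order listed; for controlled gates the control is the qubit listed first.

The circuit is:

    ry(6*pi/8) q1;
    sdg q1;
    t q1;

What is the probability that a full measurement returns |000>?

Outcome |000> occurs with probability 1/2 - sqrt(2)/4.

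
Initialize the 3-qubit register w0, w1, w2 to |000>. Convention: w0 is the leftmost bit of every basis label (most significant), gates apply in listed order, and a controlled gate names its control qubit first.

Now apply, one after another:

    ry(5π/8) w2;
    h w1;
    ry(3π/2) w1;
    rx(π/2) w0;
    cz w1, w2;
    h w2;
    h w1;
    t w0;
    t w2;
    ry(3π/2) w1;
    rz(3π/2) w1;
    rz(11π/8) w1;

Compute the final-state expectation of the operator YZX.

In the final state, YZX has expectation sqrt(2 - sqrt(2))/4.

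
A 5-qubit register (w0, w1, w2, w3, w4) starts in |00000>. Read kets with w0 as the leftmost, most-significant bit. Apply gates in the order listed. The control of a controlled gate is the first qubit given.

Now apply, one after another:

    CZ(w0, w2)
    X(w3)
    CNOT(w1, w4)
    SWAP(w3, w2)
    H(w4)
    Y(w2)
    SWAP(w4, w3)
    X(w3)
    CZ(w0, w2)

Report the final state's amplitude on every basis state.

The final amplitudes are -sqrt(2)*I/2 on |00000>, -sqrt(2)*I/2 on |00010>, and 0 on every other basis state.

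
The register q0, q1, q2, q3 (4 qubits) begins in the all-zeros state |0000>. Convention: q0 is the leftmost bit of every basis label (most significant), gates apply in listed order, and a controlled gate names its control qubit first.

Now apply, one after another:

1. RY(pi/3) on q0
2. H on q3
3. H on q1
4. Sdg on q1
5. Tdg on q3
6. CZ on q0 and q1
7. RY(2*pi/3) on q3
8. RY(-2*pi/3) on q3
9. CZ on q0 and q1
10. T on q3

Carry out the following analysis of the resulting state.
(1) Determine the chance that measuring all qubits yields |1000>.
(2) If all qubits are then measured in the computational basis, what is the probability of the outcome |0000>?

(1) The probability of measuring |1000> is 1/16.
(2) A full measurement returns |0000> with probability 3/16.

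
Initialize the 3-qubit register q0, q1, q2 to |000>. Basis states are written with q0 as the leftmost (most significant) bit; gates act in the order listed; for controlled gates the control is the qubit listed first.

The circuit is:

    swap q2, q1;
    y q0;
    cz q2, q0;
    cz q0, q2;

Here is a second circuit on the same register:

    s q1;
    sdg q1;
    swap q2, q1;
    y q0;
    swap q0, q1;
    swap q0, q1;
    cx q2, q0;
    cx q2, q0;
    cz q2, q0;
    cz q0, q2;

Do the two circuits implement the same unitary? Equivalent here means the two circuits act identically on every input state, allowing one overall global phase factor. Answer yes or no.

Yes — the two circuits implement the same unitary up to a global phase.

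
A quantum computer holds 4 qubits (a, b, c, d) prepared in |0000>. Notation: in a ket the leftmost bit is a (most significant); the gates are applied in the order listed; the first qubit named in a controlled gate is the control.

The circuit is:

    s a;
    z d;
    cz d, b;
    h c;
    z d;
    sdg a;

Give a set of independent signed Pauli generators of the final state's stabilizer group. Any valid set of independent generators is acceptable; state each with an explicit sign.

The stabilizer group can be generated by +IIXI, +ZIII, +IZII, +IIIZ, among other valid generating sets.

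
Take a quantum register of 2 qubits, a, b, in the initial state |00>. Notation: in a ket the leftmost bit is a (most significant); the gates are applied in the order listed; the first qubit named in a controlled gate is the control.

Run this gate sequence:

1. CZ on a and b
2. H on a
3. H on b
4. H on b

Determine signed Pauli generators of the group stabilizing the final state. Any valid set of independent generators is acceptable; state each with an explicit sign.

One valid set of independent stabilizer generators is +XI, +IZ (any independent generating set of the same group is equally correct). Key observation: steps 3-4 multiply out to the identity, so the circuit reduces to the remaining gates.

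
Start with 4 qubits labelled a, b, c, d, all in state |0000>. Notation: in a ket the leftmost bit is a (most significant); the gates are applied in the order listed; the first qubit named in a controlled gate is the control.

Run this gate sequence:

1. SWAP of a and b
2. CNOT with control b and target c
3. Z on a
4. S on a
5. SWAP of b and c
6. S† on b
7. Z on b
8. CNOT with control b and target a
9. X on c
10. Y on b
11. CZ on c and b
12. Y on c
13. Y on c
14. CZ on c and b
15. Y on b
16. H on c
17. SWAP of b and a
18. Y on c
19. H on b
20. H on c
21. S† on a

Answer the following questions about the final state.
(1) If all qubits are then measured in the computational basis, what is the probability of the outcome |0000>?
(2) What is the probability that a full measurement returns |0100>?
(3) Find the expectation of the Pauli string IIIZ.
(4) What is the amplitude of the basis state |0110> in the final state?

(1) The probability of measuring |0000> is 1/2. Key observation: gates 10-15 undo each other exactly, leaving only the rest of the circuit to track.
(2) Outcome |0100> occurs with probability 1/2.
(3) The expectation value of IIIZ is 1.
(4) |0110> carries amplitude 0 in the final state.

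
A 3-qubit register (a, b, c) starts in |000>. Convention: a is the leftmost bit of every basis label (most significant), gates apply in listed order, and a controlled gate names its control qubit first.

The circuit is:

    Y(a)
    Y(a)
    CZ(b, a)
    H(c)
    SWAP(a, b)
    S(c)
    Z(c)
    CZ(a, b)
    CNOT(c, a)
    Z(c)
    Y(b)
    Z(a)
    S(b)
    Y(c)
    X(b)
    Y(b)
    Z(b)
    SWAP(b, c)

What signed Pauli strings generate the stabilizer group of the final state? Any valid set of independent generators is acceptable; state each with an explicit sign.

One valid set of independent stabilizer generators is -XYI, -ZZI, -IIZ (any independent generating set of the same group is equally correct).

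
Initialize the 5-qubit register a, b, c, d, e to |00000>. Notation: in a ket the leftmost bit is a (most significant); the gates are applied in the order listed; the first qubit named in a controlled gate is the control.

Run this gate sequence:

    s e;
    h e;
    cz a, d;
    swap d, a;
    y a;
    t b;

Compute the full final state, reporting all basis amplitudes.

The final amplitudes are sqrt(2)*I/2 on |10000>, sqrt(2)*I/2 on |10001>, and 0 on every other basis state.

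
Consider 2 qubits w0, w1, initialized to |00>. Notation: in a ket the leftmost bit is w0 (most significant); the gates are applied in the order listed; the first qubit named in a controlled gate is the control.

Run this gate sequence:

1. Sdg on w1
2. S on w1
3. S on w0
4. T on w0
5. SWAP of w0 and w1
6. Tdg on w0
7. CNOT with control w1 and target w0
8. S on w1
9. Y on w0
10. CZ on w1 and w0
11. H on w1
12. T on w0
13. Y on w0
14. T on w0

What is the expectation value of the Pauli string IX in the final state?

In the final state, IX has expectation 1.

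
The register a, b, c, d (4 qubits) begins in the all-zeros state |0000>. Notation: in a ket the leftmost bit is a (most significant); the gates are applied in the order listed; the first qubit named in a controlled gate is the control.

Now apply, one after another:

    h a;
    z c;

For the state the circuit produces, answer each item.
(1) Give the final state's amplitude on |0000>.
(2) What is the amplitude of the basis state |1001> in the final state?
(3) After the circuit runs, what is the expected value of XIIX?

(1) The final state's coefficient on |0000> equals sqrt(2)/2.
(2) |1001> carries amplitude 0 in the final state.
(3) The expectation value of XIIX is 0.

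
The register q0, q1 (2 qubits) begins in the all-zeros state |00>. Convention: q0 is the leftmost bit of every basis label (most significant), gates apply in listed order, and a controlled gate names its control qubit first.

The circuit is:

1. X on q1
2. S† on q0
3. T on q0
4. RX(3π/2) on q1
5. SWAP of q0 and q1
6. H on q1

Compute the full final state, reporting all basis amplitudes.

The final amplitudes are -I/2 on |00>, -I/2 on |01>, -1/2 on |10>, -1/2 on |11>.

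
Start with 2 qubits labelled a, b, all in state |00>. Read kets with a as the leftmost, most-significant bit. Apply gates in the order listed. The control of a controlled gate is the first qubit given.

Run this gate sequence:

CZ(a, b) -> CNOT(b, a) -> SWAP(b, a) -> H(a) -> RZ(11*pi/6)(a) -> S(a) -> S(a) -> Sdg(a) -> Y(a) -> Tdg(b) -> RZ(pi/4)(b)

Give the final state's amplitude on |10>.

|10> carries amplitude -sqrt(2)*exp(11*I*pi/24)/2 in the final state.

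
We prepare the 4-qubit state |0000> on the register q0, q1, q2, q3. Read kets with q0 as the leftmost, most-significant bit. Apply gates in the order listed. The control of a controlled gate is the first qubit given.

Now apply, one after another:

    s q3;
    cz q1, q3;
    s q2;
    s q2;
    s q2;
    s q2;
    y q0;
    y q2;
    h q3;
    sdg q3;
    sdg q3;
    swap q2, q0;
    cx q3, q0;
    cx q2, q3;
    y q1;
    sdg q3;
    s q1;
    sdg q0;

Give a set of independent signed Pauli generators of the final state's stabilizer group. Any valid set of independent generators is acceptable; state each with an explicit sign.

The stabilizer group can be generated by +XIIX, +ZIIZ, -IZII, -IIZI, among other valid generating sets. Key observation: gates 3-6 undo each other exactly, leaving only the rest of the circuit to track.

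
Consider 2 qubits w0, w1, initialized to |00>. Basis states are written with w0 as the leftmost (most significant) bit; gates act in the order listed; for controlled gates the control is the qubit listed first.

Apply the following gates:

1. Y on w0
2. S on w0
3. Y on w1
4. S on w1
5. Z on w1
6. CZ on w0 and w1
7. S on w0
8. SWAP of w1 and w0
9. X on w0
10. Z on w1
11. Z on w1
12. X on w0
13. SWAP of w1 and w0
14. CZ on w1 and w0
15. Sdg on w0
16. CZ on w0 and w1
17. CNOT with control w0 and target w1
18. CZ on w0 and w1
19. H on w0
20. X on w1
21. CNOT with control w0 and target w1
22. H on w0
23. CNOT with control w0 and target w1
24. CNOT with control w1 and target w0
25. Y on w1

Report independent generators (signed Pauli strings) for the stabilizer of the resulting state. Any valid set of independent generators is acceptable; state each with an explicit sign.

One valid set of independent stabilizer generators is +XZ, +ZX (any independent generating set of the same group is equally correct).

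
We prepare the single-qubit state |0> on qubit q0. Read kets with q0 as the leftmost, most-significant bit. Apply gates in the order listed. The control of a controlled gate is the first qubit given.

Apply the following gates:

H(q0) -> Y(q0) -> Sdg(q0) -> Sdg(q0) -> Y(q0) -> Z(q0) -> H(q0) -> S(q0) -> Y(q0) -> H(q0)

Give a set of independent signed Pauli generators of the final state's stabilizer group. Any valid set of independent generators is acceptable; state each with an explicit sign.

The final state is stabilized by the group generated by -X; other independent generating sets are equally valid.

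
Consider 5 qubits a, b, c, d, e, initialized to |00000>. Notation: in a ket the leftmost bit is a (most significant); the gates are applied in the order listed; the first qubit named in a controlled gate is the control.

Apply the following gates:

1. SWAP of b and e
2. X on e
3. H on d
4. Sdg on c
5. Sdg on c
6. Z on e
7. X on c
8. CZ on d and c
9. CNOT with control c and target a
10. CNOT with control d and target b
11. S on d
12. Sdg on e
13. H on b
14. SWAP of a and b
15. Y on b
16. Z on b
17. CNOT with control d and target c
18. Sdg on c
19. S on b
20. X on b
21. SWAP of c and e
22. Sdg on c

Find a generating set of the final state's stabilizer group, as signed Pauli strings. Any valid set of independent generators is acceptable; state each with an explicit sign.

The stabilizer group can be generated by -XIIIZ, +ZIIXX, -IZIII, -IIZII, -IIIZZ, among other valid generating sets.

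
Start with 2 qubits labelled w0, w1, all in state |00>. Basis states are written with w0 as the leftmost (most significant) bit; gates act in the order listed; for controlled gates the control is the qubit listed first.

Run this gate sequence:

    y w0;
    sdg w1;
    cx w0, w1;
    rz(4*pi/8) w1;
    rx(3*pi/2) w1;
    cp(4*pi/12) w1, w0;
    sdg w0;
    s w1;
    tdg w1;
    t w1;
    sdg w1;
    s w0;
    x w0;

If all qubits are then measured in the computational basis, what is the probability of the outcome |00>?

The probability of measuring |00> is 1/2. Key observation: steps 7-12 multiply out to the identity, so the circuit reduces to the remaining gates.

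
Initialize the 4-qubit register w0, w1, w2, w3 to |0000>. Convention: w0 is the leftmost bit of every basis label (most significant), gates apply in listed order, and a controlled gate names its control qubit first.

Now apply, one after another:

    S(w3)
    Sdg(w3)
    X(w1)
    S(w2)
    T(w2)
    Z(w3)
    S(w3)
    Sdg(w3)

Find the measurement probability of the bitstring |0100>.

Outcome |0100> occurs with probability 1.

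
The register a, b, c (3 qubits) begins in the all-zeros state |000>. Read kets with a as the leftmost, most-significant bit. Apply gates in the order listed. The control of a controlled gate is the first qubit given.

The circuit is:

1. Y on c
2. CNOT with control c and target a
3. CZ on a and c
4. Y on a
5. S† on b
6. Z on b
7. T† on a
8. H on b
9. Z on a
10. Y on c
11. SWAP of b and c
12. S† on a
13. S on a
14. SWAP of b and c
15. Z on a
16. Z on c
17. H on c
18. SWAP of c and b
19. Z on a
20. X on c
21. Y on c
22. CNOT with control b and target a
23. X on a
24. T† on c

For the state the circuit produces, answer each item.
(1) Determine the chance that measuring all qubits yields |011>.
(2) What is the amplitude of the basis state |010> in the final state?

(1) The probability of measuring |011> is 1/4. Key observation: steps 11-14 multiply out to the identity, so the circuit reduces to the remaining gates.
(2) The final state's coefficient on |010> equals 1/2.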